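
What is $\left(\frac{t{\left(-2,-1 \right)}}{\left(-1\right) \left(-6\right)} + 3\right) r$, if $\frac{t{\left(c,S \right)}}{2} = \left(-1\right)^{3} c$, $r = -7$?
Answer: $- \frac{77}{3} \approx -25.667$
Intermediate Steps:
$t{\left(c,S \right)} = - 2 c$ ($t{\left(c,S \right)} = 2 \left(-1\right)^{3} c = 2 \left(- c\right) = - 2 c$)
$\left(\frac{t{\left(-2,-1 \right)}}{\left(-1\right) \left(-6\right)} + 3\right) r = \left(\frac{\left(-2\right) \left(-2\right)}{\left(-1\right) \left(-6\right)} + 3\right) \left(-7\right) = \left(\frac{4}{6} + 3\right) \left(-7\right) = \left(4 \cdot \frac{1}{6} + 3\right) \left(-7\right) = \left(\frac{2}{3} + 3\right) \left(-7\right) = \frac{11}{3} \left(-7\right) = - \frac{77}{3}$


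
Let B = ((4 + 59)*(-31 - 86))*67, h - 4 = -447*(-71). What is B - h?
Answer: -525598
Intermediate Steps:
h = 31741 (h = 4 - 447*(-71) = 4 + 31737 = 31741)
B = -493857 (B = (63*(-117))*67 = -7371*67 = -493857)
B - h = -493857 - 1*31741 = -493857 - 31741 = -525598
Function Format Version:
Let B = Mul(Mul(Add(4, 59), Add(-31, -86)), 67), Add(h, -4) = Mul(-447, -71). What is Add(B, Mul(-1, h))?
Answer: -525598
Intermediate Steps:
h = 31741 (h = Add(4, Mul(-447, -71)) = Add(4, 31737) = 31741)
B = -493857 (B = Mul(Mul(63, -117), 67) = Mul(-7371, 67) = -493857)
Add(B, Mul(-1, h)) = Add(-493857, Mul(-1, 31741)) = Add(-493857, -31741) = -525598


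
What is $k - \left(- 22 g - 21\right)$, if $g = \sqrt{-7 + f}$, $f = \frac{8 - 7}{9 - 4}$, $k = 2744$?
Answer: $2765 + \frac{22 i \sqrt{170}}{5} \approx 2765.0 + 57.369 i$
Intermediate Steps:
$f = \frac{1}{5}$ ($f = 1 \cdot \frac{1}{5} = \frac{1}{5} \approx 0.2$)
$g = \frac{i \sqrt{170}}{5}$ ($g = \sqrt{-7 + \frac{1}{5}} = \sqrt{- \frac{34}{5}} = \frac{i \sqrt{170}}{5} \approx 2.6077 i$)
$k - \left(- 22 g - 21\right) = 2744 - \left(- 22 \frac{i \sqrt{170}}{5} - 21\right) = 2744 - \left(- \frac{22 i \sqrt{170}}{5} - 21\right) = 2744 - \left(-21 - \frac{22 i \sqrt{170}}{5}\right) = 2744 + \left(21 + \frac{22 i \sqrt{170}}{5}\right) = 2765 + \frac{22 i \sqrt{170}}{5}$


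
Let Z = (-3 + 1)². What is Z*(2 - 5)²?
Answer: 36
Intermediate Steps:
Z = 4 (Z = (-2)² = 4)
Z*(2 - 5)² = 4*(2 - 5)² = 4*(-3)² = 4*9 = 36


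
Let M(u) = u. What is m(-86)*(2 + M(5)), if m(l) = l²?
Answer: 51772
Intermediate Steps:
m(-86)*(2 + M(5)) = (-86)²*(2 + 5) = 7396*7 = 51772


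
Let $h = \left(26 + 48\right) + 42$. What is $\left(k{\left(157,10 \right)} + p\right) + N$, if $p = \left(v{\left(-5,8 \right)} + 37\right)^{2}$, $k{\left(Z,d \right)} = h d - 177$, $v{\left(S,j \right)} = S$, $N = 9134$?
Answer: $11141$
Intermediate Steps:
$h = 116$ ($h = 74 + 42 = 116$)
$k{\left(Z,d \right)} = -177 + 116 d$ ($k{\left(Z,d \right)} = 116 d - 177 = -177 + 116 d$)
$p = 1024$ ($p = \left(-5 + 37\right)^{2} = 32^{2} = 1024$)
$\left(k{\left(157,10 \right)} + p\right) + N = \left(\left(-177 + 116 \cdot 10\right) + 1024\right) + 9134 = \left(\left(-177 + 1160\right) + 1024\right) + 9134 = \left(983 + 1024\right) + 9134 = 2007 + 9134 = 11141$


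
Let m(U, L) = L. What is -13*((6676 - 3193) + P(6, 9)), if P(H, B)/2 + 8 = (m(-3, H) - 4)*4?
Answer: -45279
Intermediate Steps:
P(H, B) = -48 + 8*H (P(H, B) = -16 + 2*((H - 4)*4) = -16 + 2*((-4 + H)*4) = -16 + 2*(-16 + 4*H) = -16 + (-32 + 8*H) = -48 + 8*H)
-13*((6676 - 3193) + P(6, 9)) = -13*((6676 - 3193) + (-48 + 8*6)) = -13*(3483 + (-48 + 48)) = -13*(3483 + 0) = -13*3483 = -45279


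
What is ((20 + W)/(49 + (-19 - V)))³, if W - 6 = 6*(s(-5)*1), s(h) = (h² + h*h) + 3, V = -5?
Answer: 40707584/42875 ≈ 949.45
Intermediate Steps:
s(h) = 3 + 2*h² (s(h) = (h² + h²) + 3 = 2*h² + 3 = 3 + 2*h²)
W = 324 (W = 6 + 6*((3 + 2*(-5)²)*1) = 6 + 6*((3 + 2*25)*1) = 6 + 6*((3 + 50)*1) = 6 + 6*(53*1) = 6 + 6*53 = 6 + 318 = 324)
((20 + W)/(49 + (-19 - V)))³ = ((20 + 324)/(49 + (-19 - 1*(-5))))³ = (344/(49 + (-19 + 5)))³ = (344/(49 - 14))³ = (344/35)³ = 40707584/42875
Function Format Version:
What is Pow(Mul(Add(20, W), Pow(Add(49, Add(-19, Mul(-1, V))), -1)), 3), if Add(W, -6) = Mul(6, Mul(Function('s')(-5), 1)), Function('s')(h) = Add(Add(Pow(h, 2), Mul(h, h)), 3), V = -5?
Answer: Rational(40707584, 42875) ≈ 949.45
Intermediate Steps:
Function('s')(h) = Add(3, Mul(2, Pow(h, 2))) (Function('s')(h) = Add(Add(Pow(h, 2), Pow(h, 2)), 3) = Add(Mul(2, Pow(h, 2)), 3) = Add(3, Mul(2, Pow(h, 2))))
W = 324 (W = Add(6, Mul(6, Mul(Add(3, Mul(2, Pow(-5, 2))), 1))) = Add(6, Mul(6, Mul(Add(3, Mul(2, 25)), 1))) = Add(6, Mul(6, Mul(Add(3, 50), 1))) = Add(6, Mul(6, Mul(53, 1))) = Add(6, Mul(6, 53)) = Add(6, 318) = 324)
Pow(Mul(Add(20, W), Pow(Add(49, Add(-19, Mul(-1, V))), -1)), 3) = Pow(Mul(Add(20, 324), Pow(Add(49, Add(-19, Mul(-1, -5))), -1)), 3) = Pow(Mul(344, Pow(Add(49, Add(-19, 5)), -1)), 3) = Pow(Mul(344, Pow(Add(49, -14), -1)), 3) = Pow(Mul(344, Pow(35, -1)), 3) = Pow(Mul(344, Rational(1, 35)), 3) = Pow(Rational(344, 35), 3) = Rational(40707584, 42875)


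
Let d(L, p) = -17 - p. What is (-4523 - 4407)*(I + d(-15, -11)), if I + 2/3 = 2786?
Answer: -74458340/3 ≈ -2.4819e+7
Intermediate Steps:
I = 8356/3 (I = -⅔ + 2786 = 8356/3 ≈ 2785.3)
(-4523 - 4407)*(I + d(-15, -11)) = (-4523 - 4407)*(8356/3 + (-17 - 1*(-11))) = -8930*(8356/3 + (-17 + 11)) = -8930*(8356/3 - 6) = -8930*8338/3 = -74458340/3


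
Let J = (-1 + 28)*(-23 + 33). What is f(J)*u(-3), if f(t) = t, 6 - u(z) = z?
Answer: 2430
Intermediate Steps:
u(z) = 6 - z
J = 270 (J = 27*10 = 270)
f(J)*u(-3) = 270*(6 - 1*(-3)) = 270*(6 + 3) = 270*9 = 2430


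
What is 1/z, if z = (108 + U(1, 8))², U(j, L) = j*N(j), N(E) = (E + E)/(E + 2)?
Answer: 9/106276 ≈ 8.4685e-5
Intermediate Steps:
N(E) = 2*E/(2 + E) (N(E) = (2*E)/(2 + E) = 2*E/(2 + E))
U(j, L) = 2*j²/(2 + j) (U(j, L) = j*(2*j/(2 + j)) = 2*j²/(2 + j))
z = 106276/9 (z = (108 + 2*1²/(2 + 1))² = (108 + 2*1/3)² = (108 + 2*1*(⅓))² = (108 + ⅔)² = (326/3)² = 106276/9 ≈ 11808.)
1/z = 1/(106276/9) = 9/106276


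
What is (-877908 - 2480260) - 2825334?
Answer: -6183502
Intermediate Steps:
(-877908 - 2480260) - 2825334 = -3358168 - 2825334 = -6183502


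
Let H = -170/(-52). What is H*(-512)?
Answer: -21760/13 ≈ -1673.8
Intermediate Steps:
H = 85/26 (H = -170*(-1/52) = 85/26 ≈ 3.2692)
H*(-512) = (85/26)*(-512) = -21760/13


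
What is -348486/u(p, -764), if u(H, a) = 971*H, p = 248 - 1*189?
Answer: -348486/57289 ≈ -6.0829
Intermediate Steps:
p = 59 (p = 248 - 189 = 59)
-348486/u(p, -764) = -348486/(971*59) = -348486/57289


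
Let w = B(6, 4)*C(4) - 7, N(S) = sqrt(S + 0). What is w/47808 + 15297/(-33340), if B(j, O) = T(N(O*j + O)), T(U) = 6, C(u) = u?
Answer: -182688049/398479680 ≈ -0.45846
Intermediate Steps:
N(S) = sqrt(S)
B(j, O) = 6
w = 17 (w = 6*4 - 7 = 24 - 7 = 17)
w/47808 + 15297/(-33340) = 17/47808 + 15297/(-33340) = 17*(1/47808) + 15297*(-1/33340) = 17/47808 - 15297/33340 = -182688049/398479680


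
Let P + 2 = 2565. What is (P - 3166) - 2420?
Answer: -3023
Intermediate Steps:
P = 2563 (P = -2 + 2565 = 2563)
(P - 3166) - 2420 = (2563 - 3166) - 2420 = -603 - 2420 = -3023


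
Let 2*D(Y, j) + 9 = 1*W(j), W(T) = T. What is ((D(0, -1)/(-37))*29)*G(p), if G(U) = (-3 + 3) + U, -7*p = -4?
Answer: 580/259 ≈ 2.2394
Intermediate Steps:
p = 4/7 (p = -1/7*(-4) = 4/7 ≈ 0.57143)
G(U) = U (G(U) = 0 + U = U)
D(Y, j) = -9/2 + j/2 (D(Y, j) = -9/2 + (1*j)/2 = -9/2 + j/2)
((D(0, -1)/(-37))*29)*G(p) = (((-9/2 + (1/2)*(-1))/(-37))*29)*(4/7) = (((-9/2 - 1/2)*(-1/37))*29)*(4/7) = (-5*(-1/37)*29)*(4/7) = ((5/37)*29)*(4/7) = (145/37)*(4/7) = 580/259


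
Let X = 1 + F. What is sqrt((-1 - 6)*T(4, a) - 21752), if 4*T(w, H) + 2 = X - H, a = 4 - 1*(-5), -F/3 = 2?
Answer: 2*I*sqrt(5431) ≈ 147.39*I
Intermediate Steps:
F = -6 (F = -3*2 = -6)
X = -5 (X = 1 - 6 = -5)
a = 9 (a = 4 + 5 = 9)
T(w, H) = -7/4 - H/4 (T(w, H) = -1/2 + (-5 - H)/4 = -1/2 + (-5/4 - H/4) = -7/4 - H/4)
sqrt((-1 - 6)*T(4, a) - 21752) = sqrt((-1 - 6)*(-7/4 - 1/4*9) - 21752) = sqrt(-7*(-7/4 - 9/4) - 21752) = sqrt(-7*(-4) - 21752) = sqrt(28 - 21752) = sqrt(-21724) = 2*I*sqrt(5431)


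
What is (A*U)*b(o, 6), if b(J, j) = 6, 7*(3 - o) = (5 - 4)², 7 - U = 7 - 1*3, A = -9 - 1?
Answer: -180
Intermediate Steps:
A = -10
U = 3 (U = 7 - (7 - 1*3) = 7 - (7 - 3) = 7 - 1*4 = 7 - 4 = 3)
o = 20/7 (o = 3 - (5 - 4)²/7 = 3 - ⅐*1² = 3 - ⅐*1 = 3 - ⅐ = 20/7 ≈ 2.8571)
(A*U)*b(o, 6) = -10*3*6 = -30*6 = -180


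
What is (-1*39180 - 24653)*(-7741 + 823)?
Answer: 441596694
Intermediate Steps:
(-1*39180 - 24653)*(-7741 + 823) = (-39180 - 24653)*(-6918) = -63833*(-6918) = 441596694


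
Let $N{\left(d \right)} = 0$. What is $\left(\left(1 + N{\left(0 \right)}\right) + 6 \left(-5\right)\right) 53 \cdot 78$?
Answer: $-119886$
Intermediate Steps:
$\left(\left(1 + N{\left(0 \right)}\right) + 6 \left(-5\right)\right) 53 \cdot 78 = \left(\left(1 + 0\right) + 6 \left(-5\right)\right) 53 \cdot 78 = \left(1 - 30\right) 53 \cdot 78 = \left(-29\right) 53 \cdot 78 = \left(-1537\right) 78 = -119886$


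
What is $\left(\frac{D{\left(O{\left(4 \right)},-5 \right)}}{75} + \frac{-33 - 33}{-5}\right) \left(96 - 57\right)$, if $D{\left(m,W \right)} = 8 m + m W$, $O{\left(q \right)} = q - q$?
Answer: $\frac{2574}{5} \approx 514.8$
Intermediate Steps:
$O{\left(q \right)} = 0$
$D{\left(m,W \right)} = 8 m + W m$
$\left(\frac{D{\left(O{\left(4 \right)},-5 \right)}}{75} + \frac{-33 - 33}{-5}\right) \left(96 - 57\right) = \left(\frac{0 \left(8 - 5\right)}{75} + \frac{-33 - 33}{-5}\right) \left(96 - 57\right) = \left(0 \cdot 3 \cdot \frac{1}{75} + \left(-33 - 33\right) \left(- \frac{1}{5}\right)\right) 39 = \left(0 \cdot \frac{1}{75} - - \frac{66}{5}\right) 39 = \left(0 + \frac{66}{5}\right) 39 = \frac{66}{5} \cdot 39 = \frac{2574}{5}$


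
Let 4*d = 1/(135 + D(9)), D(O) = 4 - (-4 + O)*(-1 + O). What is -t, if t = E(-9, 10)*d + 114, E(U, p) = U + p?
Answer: -45145/396 ≈ -114.00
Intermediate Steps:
D(O) = 4 - (-1 + O)*(-4 + O)
d = 1/396 (d = 1/(4*(135 + 9*(5 - 1*9))) = 1/(4*(135 + 9*(5 - 9))) = 1/(4*(135 + 9*(-4))) = 1/(4*(135 - 36)) = (¼)/99 = (¼)*(1/99) = 1/396 ≈ 0.0025253)
t = 45145/396 (t = (-9 + 10)*(1/396) + 114 = 1*(1/396) + 114 = 1/396 + 114 = 45145/396 ≈ 114.00)
-t = -1*45145/396 = -45145/396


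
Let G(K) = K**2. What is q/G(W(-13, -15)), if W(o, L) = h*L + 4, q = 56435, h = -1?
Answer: 56435/361 ≈ 156.33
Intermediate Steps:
W(o, L) = 4 - L (W(o, L) = -L + 4 = 4 - L)
q/G(W(-13, -15)) = 56435/((4 - 1*(-15))**2) = 56435/((4 + 15)**2) = 56435/(19**2) = 56435/361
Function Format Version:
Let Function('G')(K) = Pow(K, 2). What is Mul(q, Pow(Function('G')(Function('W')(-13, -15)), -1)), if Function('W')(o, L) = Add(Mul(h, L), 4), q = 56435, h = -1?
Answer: Rational(56435, 361) ≈ 156.33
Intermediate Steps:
Function('W')(o, L) = Add(4, Mul(-1, L)) (Function('W')(o, L) = Add(Mul(-1, L), 4) = Add(4, Mul(-1, L)))
Mul(q, Pow(Function('G')(Function('W')(-13, -15)), -1)) = Mul(56435, Pow(Pow(Add(4, Mul(-1, -15)), 2), -1)) = Mul(56435, Pow(Pow(Add(4, 15), 2), -1)) = Mul(56435, Pow(Pow(19, 2), -1)) = Mul(56435, Pow(361, -1)) = Mul(56435, Rational(1, 361)) = Rational(56435, 361)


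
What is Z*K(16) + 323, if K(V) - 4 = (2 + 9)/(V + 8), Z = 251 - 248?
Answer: 2691/8 ≈ 336.38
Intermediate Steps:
Z = 3
K(V) = 4 + 11/(8 + V) (K(V) = 4 + (2 + 9)/(V + 8) = 4 + 11/(8 + V))
Z*K(16) + 323 = 3*((43 + 4*16)/(8 + 16)) + 323 = 3*((43 + 64)/24) + 323 = 3*((1/24)*107) + 323 = 3*(107/24) + 323 = 107/8 + 323 = 2691/8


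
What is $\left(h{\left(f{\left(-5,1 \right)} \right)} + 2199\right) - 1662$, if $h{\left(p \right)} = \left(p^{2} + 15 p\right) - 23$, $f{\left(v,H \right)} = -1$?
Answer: $500$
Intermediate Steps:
$h{\left(p \right)} = -23 + p^{2} + 15 p$
$\left(h{\left(f{\left(-5,1 \right)} \right)} + 2199\right) - 1662 = \left(\left(-23 + \left(-1\right)^{2} + 15 \left(-1\right)\right) + 2199\right) - 1662 = \left(\left(-23 + 1 - 15\right) + 2199\right) - 1662 = \left(-37 + 2199\right) - 1662 = 2162 - 1662 = 500$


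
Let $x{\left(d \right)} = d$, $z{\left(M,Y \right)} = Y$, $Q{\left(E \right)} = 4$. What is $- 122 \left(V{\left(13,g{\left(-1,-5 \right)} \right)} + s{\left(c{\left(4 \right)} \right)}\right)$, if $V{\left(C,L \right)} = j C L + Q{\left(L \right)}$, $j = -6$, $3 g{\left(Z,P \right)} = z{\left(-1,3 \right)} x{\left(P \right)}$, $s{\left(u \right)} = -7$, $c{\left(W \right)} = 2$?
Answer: $-47214$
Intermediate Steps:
$g{\left(Z,P \right)} = P$ ($g{\left(Z,P \right)} = \frac{3 P}{3} = P$)
$V{\left(C,L \right)} = 4 - 6 C L$ ($V{\left(C,L \right)} = - 6 C L + 4 = 4 - 6 C L$)
$- 122 \left(V{\left(13,g{\left(-1,-5 \right)} \right)} + s{\left(c{\left(4 \right)} \right)}\right) = - 122 \left(\left(4 - 78 \left(-5\right)\right) - 7\right) = - 122 \left(\left(4 + 390\right) - 7\right) = - 122 \left(394 - 7\right) = \left(-122\right) 387 = -47214$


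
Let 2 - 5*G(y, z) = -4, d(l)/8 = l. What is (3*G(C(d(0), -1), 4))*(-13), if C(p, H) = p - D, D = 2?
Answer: -234/5 ≈ -46.800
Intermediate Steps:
d(l) = 8*l
C(p, H) = -2 + p (C(p, H) = p - 1*2 = p - 2 = -2 + p)
G(y, z) = 6/5 (G(y, z) = 2/5 - 1/5*(-4) = 2/5 + 4/5 = 6/5)
(3*G(C(d(0), -1), 4))*(-13) = (3*(6/5))*(-13) = (18/5)*(-13) = -234/5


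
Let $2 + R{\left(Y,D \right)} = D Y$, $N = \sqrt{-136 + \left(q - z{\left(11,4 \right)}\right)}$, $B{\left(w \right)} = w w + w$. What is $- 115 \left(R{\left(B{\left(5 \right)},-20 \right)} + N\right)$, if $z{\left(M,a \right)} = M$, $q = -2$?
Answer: $69230 - 115 i \sqrt{149} \approx 69230.0 - 1403.8 i$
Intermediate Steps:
$B{\left(w \right)} = w + w^{2}$ ($B{\left(w \right)} = w^{2} + w = w + w^{2}$)
$N = i \sqrt{149}$ ($N = \sqrt{-136 - 13} = \sqrt{-149} = i \sqrt{149} \approx 12.207 i$)
$R{\left(Y,D \right)} = -2 + D Y$
$- 115 \left(R{\left(B{\left(5 \right)},-20 \right)} + N\right) = - 115 \left(\left(-2 - 20 \cdot 5 \left(1 + 5\right)\right) + i \sqrt{149}\right) = - 115 \left(\left(-2 - 20 \cdot 5 \cdot 6\right) + i \sqrt{149}\right) = - 115 \left(\left(-2 - 600\right) + i \sqrt{149}\right) = - 115 \left(-602 + i \sqrt{149}\right) = 69230 - 115 i \sqrt{149}$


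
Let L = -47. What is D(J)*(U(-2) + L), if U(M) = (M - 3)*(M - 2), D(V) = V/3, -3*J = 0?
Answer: 0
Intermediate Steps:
J = 0 (J = -1/3*0 = 0)
D(V) = V/3 (D(V) = V*(1/3) = V/3)
U(M) = (-3 + M)*(-2 + M)
D(J)*(U(-2) + L) = ((1/3)*0)*((6 + (-2)**2 - 5*(-2)) - 47) = 0*((6 + 4 + 10) - 47) = 0*(20 - 47) = 0*(-27) = 0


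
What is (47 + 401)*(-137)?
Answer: -61376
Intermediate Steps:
(47 + 401)*(-137) = 448*(-137) = -61376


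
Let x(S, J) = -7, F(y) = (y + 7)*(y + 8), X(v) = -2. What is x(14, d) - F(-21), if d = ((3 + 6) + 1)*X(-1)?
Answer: -189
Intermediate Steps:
F(y) = (7 + y)*(8 + y)
d = -20 (d = ((3 + 6) + 1)*(-2) = (9 + 1)*(-2) = 10*(-2) = -20)
x(14, d) - F(-21) = -7 - (56 + (-21)² + 15*(-21)) = -7 - (56 + 441 - 315) = -7 - 1*182 = -7 - 182 = -189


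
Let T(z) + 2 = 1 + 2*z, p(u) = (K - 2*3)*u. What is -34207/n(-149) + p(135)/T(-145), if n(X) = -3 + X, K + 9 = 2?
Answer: 3406999/14744 ≈ 231.08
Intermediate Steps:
K = -7 (K = -9 + 2 = -7)
p(u) = -13*u (p(u) = (-7 - 2*3)*u = (-7 - 6)*u = -13*u)
T(z) = -1 + 2*z (T(z) = -2 + (1 + 2*z) = -1 + 2*z)
-34207/n(-149) + p(135)/T(-145) = -34207/(-3 - 149) + (-13*135)/(-1 + 2*(-145)) = -34207/(-152) - 1755/(-1 - 290) = -34207*(-1/152) - 1755/(-291) = 34207/152 - 1755*(-1/291) = 34207/152 + 585/97 = 3406999/14744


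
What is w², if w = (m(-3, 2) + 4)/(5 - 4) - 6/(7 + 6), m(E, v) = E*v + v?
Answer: 36/169 ≈ 0.21302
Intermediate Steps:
m(E, v) = v + E*v
w = -6/13 (w = (2*(1 - 3) + 4)/(5 - 4) - 6/(7 + 6) = (2*(-2) + 4)/1 - 6/13 = (-4 + 4)*1 + (1/13)*(-6) = 0*1 - 6/13 = 0 - 6/13 = -6/13 ≈ -0.46154)
w² = (-6/13)² = 36/169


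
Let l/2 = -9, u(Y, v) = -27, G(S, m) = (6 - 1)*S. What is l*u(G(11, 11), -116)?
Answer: 486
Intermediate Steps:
G(S, m) = 5*S
l = -18 (l = 2*(-9) = -18)
l*u(G(11, 11), -116) = -18*(-27) = 486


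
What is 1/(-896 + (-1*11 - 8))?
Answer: -1/915 ≈ -0.0010929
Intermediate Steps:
1/(-896 + (-1*11 - 8)) = 1/(-896 + (-11 - 8)) = 1/(-896 - 19) = 1/(-915) = -1/915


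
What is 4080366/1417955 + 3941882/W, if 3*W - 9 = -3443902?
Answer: -2715889969092/4883285298815 ≈ -0.55616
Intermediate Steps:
W = -3443893/3 (W = 3 + (1/3)*(-3443902) = 3 - 3443902/3 = -3443893/3 ≈ -1.1480e+6)
4080366/1417955 + 3941882/W = 4080366/1417955 + 3941882/(-3443893/3) = 4080366*(1/1417955) + 3941882*(-3/3443893) = 4080366/1417955 - 11825646/3443893 = -2715889969092/4883285298815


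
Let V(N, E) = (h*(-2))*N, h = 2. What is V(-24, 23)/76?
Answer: 24/19 ≈ 1.2632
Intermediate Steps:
V(N, E) = -4*N (V(N, E) = (2*(-2))*N = -4*N)
V(-24, 23)/76 = -4*(-24)/76 = 96*(1/76) = 24/19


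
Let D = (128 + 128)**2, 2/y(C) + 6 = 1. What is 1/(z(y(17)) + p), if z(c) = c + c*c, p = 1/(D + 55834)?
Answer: -606850/145639 ≈ -4.1668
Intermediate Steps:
y(C) = -2/5 (y(C) = 2/(-6 + 1) = 2/(-5) = 2*(-1/5) = -2/5)
D = 65536 (D = 256**2 = 65536)
p = 1/121370 (p = 1/(65536 + 55834) = 1/121370 ≈ 8.2393e-6)
z(c) = c + c**2
1/(z(y(17)) + p) = 1/(-2*(1 - 2/5)/5 + 1/121370) = 1/(-2/5*3/5 + 1/121370) = 1/(-6/25 + 1/121370) = 1/(-145639/606850) = -606850/145639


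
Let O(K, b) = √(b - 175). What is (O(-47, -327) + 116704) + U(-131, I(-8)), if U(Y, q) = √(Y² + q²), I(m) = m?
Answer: 116704 + 5*√689 + I*√502 ≈ 1.1684e+5 + 22.405*I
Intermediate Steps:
O(K, b) = √(-175 + b)
(O(-47, -327) + 116704) + U(-131, I(-8)) = (√(-175 - 327) + 116704) + √((-131)² + (-8)²) = (√(-502) + 116704) + √(17161 + 64) = (I*√502 + 116704) + √17225 = (116704 + I*√502) + 5*√689 = 116704 + 5*√689 + I*√502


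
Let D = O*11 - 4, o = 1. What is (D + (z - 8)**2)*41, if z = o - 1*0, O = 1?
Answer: 2296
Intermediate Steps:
D = 7 (D = 1*11 - 4 = 11 - 4 = 7)
z = 1 (z = 1 - 1*0 = 1 + 0 = 1)
(D + (z - 8)**2)*41 = (7 + (1 - 8)**2)*41 = (7 + (-7)**2)*41 = (7 + 49)*41 = 56*41 = 2296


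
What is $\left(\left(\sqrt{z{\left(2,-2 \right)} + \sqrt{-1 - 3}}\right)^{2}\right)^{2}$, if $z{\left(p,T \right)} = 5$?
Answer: $21 + 20 i \approx 21.0 + 20.0 i$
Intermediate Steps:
$\left(\left(\sqrt{z{\left(2,-2 \right)} + \sqrt{-1 - 3}}\right)^{2}\right)^{2} = \left(\left(\sqrt{5 + \sqrt{-1 - 3}}\right)^{2}\right)^{2} = \left(\left(\sqrt{5 + \sqrt{-4}}\right)^{2}\right)^{2} = \left(\left(\sqrt{5 + 2 i}\right)^{2}\right)^{2} = \left(5 + 2 i\right)^{2}$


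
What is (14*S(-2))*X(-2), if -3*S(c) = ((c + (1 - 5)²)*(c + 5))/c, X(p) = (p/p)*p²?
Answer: 392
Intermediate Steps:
X(p) = p² (X(p) = 1*p² = p²)
S(c) = -(5 + c)*(16 + c)/(3*c) (S(c) = -(c + (1 - 5)²)*(c + 5)/(3*c) = -(c + (-4)²)*(5 + c)/(3*c) = -(c + 16)*(5 + c)/(3*c) = -(16 + c)*(5 + c)/(3*c) = -(5 + c)*(16 + c)/(3*c))
(14*S(-2))*X(-2) = (14*((⅓)*(-80 - 1*(-2)*(21 - 2))/(-2)))*(-2)² = (14*((⅓)*(-½)*(-80 - 1*(-2)*19)))*4 = (14*((⅓)*(-½)*(-80 + 38)))*4 = (14*((⅓)*(-½)*(-42)))*4 = (14*7)*4 = 98*4 = 392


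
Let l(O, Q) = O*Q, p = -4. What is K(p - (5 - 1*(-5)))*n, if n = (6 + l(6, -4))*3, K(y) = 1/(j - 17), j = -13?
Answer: 9/5 ≈ 1.8000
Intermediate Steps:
K(y) = -1/30 (K(y) = 1/(-13 - 17) = 1/(-30) = -1/30)
n = -54 (n = (6 + 6*(-4))*3 = (6 - 24)*3 = -18*3 = -54)
K(p - (5 - 1*(-5)))*n = -1/30*(-54) = 9/5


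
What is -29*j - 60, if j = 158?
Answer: -4642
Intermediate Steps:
-29*j - 60 = -29*158 - 60 = -4582 - 60 = -4642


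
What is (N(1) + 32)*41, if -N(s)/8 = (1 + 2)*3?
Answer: -1640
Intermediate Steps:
N(s) = -72 (N(s) = -8*(1 + 2)*3 = -24*3 = -8*9 = -72)
(N(1) + 32)*41 = (-72 + 32)*41 = -40*41 = -1640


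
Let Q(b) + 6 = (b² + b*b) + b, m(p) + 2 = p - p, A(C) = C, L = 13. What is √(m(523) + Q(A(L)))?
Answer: 7*√7 ≈ 18.520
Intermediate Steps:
m(p) = -2 (m(p) = -2 + (p - p) = -2 + 0 = -2)
Q(b) = -6 + b + 2*b² (Q(b) = -6 + ((b² + b*b) + b) = -6 + ((b² + b²) + b) = -6 + (2*b² + b) = -6 + (b + 2*b²) = -6 + b + 2*b²)
√(m(523) + Q(A(L))) = √(-2 + (-6 + 13 + 2*13²)) = √(-2 + (-6 + 13 + 2*169)) = √(-2 + (-6 + 13 + 338)) = √(-2 + 345) = √343 = 7*√7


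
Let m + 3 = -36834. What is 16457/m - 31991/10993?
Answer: -1359364268/404949141 ≈ -3.3569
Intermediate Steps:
m = -36837 (m = -3 - 36834 = -36837)
16457/m - 31991/10993 = 16457/(-36837) - 31991/10993 = 16457*(-1/36837) - 31991*1/10993 = -16457/36837 - 31991/10993 = -1359364268/404949141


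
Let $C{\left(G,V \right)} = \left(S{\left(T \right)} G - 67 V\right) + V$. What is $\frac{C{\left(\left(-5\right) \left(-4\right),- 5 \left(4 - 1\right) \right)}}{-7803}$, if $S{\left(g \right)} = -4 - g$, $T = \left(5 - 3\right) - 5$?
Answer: $- \frac{970}{7803} \approx -0.12431$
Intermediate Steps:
$T = -3$ ($T = 2 - 5 = -3$)
$C{\left(G,V \right)} = - G - 66 V$ ($C{\left(G,V \right)} = \left(\left(-4 - -3\right) G - 67 V\right) + V = \left(\left(-4 + 3\right) G - 67 V\right) + V = \left(- G - 67 V\right) + V = - G - 66 V$)
$\frac{C{\left(\left(-5\right) \left(-4\right),- 5 \left(4 - 1\right) \right)}}{-7803} = \frac{- \left(-5\right) \left(-4\right) - 66 \left(- 5 \left(4 - 1\right)\right)}{-7803} = \left(\left(-1\right) 20 - 66 \left(\left(-5\right) 3\right)\right) \left(- \frac{1}{7803}\right) = \left(-20 - -990\right) \left(- \frac{1}{7803}\right) = \left(-20 + 990\right) \left(- \frac{1}{7803}\right) = 970 \left(- \frac{1}{7803}\right) = - \frac{970}{7803}$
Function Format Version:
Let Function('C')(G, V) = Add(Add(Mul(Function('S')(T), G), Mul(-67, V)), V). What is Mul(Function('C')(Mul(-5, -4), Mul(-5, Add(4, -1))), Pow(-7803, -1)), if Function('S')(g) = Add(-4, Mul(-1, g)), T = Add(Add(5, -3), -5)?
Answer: Rational(-970, 7803) ≈ -0.12431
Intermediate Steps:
T = -3 (T = Add(2, -5) = -3)
Function('C')(G, V) = Add(Mul(-1, G), Mul(-66, V)) (Function('C')(G, V) = Add(Add(Mul(Add(-4, Mul(-1, -3)), G), Mul(-67, V)), V) = Add(Add(Mul(Add(-4, 3), G), Mul(-67, V)), V) = Add(Add(Mul(-1, G), Mul(-67, V)), V) = Add(Mul(-1, G), Mul(-66, V)))
Mul(Function('C')(Mul(-5, -4), Mul(-5, Add(4, -1))), Pow(-7803, -1)) = Mul(Add(Mul(-1, Mul(-5, -4)), Mul(-66, Mul(-5, Add(4, -1)))), Pow(-7803, -1)) = Mul(Add(Mul(-1, 20), Mul(-66, Mul(-5, 3))), Rational(-1, 7803)) = Mul(Add(-20, Mul(-66, -15)), Rational(-1, 7803)) = Mul(Add(-20, 990), Rational(-1, 7803)) = Mul(970, Rational(-1, 7803)) = Rational(-970, 7803)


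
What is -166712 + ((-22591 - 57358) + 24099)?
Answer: -222562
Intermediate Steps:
-166712 + ((-22591 - 57358) + 24099) = -166712 + (-79949 + 24099) = -166712 - 55850 = -222562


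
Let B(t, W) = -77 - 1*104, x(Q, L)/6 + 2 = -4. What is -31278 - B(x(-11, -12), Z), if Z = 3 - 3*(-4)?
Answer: -31097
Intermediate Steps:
x(Q, L) = -36 (x(Q, L) = -12 + 6*(-4) = -12 - 24 = -36)
Z = 15 (Z = 3 + 12 = 15)
B(t, W) = -181 (B(t, W) = -77 - 104 = -181)
-31278 - B(x(-11, -12), Z) = -31278 - 1*(-181) = -31278 + 181 = -31097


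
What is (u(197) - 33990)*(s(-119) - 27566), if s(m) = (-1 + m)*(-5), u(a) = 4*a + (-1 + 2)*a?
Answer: 890012830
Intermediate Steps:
u(a) = 5*a (u(a) = 4*a + 1*a = 4*a + a = 5*a)
s(m) = 5 - 5*m
(u(197) - 33990)*(s(-119) - 27566) = (5*197 - 33990)*((5 - 5*(-119)) - 27566) = (985 - 33990)*((5 + 595) - 27566) = -33005*(600 - 27566) = -33005*(-26966) = 890012830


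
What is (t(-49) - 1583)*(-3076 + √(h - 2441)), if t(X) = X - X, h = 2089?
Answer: 4869308 - 6332*I*√22 ≈ 4.8693e+6 - 29700.0*I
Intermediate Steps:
t(X) = 0
(t(-49) - 1583)*(-3076 + √(h - 2441)) = (0 - 1583)*(-3076 + √(2089 - 2441)) = -1583*(-3076 + √(-352)) = -1583*(-3076 + 4*I*√22) = 4869308 - 6332*I*√22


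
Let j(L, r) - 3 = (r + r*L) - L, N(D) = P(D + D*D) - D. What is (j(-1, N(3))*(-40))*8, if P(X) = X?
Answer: -1280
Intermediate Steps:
N(D) = D² (N(D) = (D + D*D) - D = (D + D²) - D = D²)
j(L, r) = 3 + r - L + L*r (j(L, r) = 3 + ((r + r*L) - L) = 3 + ((r + L*r) - L) = 3 + (r - L + L*r) = 3 + r - L + L*r)
(j(-1, N(3))*(-40))*8 = ((3 + 3² - 1*(-1) - 1*3²)*(-40))*8 = ((3 + 9 + 1 - 1*9)*(-40))*8 = ((3 + 9 + 1 - 9)*(-40))*8 = (4*(-40))*8 = -160*8 = -1280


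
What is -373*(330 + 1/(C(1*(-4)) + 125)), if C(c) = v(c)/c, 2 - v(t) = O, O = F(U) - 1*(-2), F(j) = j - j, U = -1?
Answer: -15386623/125 ≈ -1.2309e+5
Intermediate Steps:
F(j) = 0
O = 2 (O = 0 - 1*(-2) = 0 + 2 = 2)
v(t) = 0 (v(t) = 2 - 1*2 = 2 - 2 = 0)
C(c) = 0 (C(c) = 0/c = 0)
-373*(330 + 1/(C(1*(-4)) + 125)) = -373*(330 + 1/(0 + 125)) = -373*(330 + 1/125) = -373*41251/125 = -15386623/125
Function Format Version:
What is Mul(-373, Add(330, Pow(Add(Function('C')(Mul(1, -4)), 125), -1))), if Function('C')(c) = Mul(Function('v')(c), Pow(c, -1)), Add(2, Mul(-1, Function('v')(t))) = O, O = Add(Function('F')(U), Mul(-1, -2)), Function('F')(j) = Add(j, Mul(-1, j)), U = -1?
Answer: Rational(-15386623, 125) ≈ -1.2309e+5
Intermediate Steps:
Function('F')(j) = 0
O = 2 (O = Add(0, Mul(-1, -2)) = Add(0, 2) = 2)
Function('v')(t) = 0 (Function('v')(t) = Add(2, Mul(-1, 2)) = Add(2, -2) = 0)
Function('C')(c) = 0 (Function('C')(c) = Mul(0, Pow(c, -1)) = 0)
Mul(-373, Add(330, Pow(Add(Function('C')(Mul(1, -4)), 125), -1))) = Mul(-373, Add(330, Pow(Add(0, 125), -1))) = Mul(-373, Add(330, Pow(125, -1))) = Mul(-373, Add(330, Rational(1, 125))) = Mul(-373, Rational(41251, 125)) = Rational(-15386623, 125)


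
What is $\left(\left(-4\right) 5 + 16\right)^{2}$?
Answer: $16$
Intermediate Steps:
$\left(\left(-4\right) 5 + 16\right)^{2} = \left(-20 + 16\right)^{2} = \left(-4\right)^{2} = 16$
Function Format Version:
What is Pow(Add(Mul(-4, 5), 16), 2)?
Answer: 16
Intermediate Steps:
Pow(Add(Mul(-4, 5), 16), 2) = Pow(Add(-20, 16), 2) = Pow(-4, 2) = 16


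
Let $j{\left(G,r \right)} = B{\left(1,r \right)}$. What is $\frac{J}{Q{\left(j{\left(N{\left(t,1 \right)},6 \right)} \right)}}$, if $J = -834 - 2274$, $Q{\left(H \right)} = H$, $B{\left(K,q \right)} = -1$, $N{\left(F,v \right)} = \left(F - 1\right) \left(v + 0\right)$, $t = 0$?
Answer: $3108$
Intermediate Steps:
$N{\left(F,v \right)} = v \left(-1 + F\right)$ ($N{\left(F,v \right)} = \left(-1 + F\right) v = v \left(-1 + F\right)$)
$j{\left(G,r \right)} = -1$
$J = -3108$
$\frac{J}{Q{\left(j{\left(N{\left(t,1 \right)},6 \right)} \right)}} = - \frac{3108}{-1} = \left(-3108\right) \left(-1\right) = 3108$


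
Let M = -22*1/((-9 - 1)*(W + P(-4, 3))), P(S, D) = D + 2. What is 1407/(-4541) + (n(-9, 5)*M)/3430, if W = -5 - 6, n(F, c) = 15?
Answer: -9701971/31151260 ≈ -0.31145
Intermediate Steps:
P(S, D) = 2 + D
W = -11
M = -11/30 (M = -22*1/((-11 + (2 + 3))*(-9 - 1)) = -22*(-1/(10*(-11 + 5))) = -22/((-6*(-10))) = -22/60 = -22*1/60 = -11/30 ≈ -0.36667)
1407/(-4541) + (n(-9, 5)*M)/3430 = 1407/(-4541) + (15*(-11/30))/3430 = 1407*(-1/4541) - 11/2*1/3430 = -1407/4541 - 11/6860 = -9701971/31151260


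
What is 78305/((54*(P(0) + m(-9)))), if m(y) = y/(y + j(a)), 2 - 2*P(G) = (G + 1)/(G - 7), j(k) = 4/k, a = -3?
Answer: 16992185/22761 ≈ 746.55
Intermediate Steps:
P(G) = 1 - (1 + G)/(2*(-7 + G)) (P(G) = 1 - (G + 1)/(2*(G - 7)) = 1 - (1 + G)/(2*(-7 + G)))
m(y) = y/(-4/3 + y) (m(y) = y/(y + 4/(-3)) = y/(y + 4*(-1/3)) = y/(y - 4/3) = y/(-4/3 + y))
78305/((54*(P(0) + m(-9)))) = 78305/((54*((-15 + 0)/(2*(-7 + 0)) + 3*(-9)/(-4 + 3*(-9))))) = 78305/((54*((1/2)*(-15)/(-7) + 3*(-9)/(-4 - 27)))) = 78305/((54*((1/2)*(-1/7)*(-15) + 3*(-9)/(-31)))) = 78305/((54*(15/14 + 3*(-9)*(-1/31)))) = 78305/((54*(15/14 + 27/31))) = 78305/((54*(843/434))) = 78305/(22761/217) = 78305*(217/22761) = 16992185/22761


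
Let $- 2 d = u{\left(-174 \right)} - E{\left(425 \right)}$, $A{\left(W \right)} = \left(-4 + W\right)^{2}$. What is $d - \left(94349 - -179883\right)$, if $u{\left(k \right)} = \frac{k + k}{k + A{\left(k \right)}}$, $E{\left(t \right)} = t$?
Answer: $- \frac{8634354271}{31510} \approx -2.7402 \cdot 10^{5}$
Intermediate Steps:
$u{\left(k \right)} = \frac{2 k}{k + \left(-4 + k\right)^{2}}$ ($u{\left(k \right)} = \frac{k + k}{k + \left(-4 + k\right)^{2}} = \frac{2 k}{k + \left(-4 + k\right)^{2}}$)
$d = \frac{6696049}{31510}$ ($d = - \frac{2 \left(-174\right) \frac{1}{-174 + \left(-4 - 174\right)^{2}} - 425}{2} = - \frac{2 \left(-174\right) \frac{1}{-174 + \left(-178\right)^{2}} - 425}{2} = - \frac{2 \left(-174\right) \frac{1}{-174 + 31684} - 425}{2} = - \frac{2 \left(-174\right) \frac{1}{31510} - 425}{2} = - \frac{- \frac{174}{15755} - 425}{2} = \left(- \frac{1}{2}\right) \left(- \frac{6696049}{15755}\right) = \frac{6696049}{31510} \approx 212.51$)
$d - \left(94349 - -179883\right) = \frac{6696049}{31510} - \left(94349 - -179883\right) = \frac{6696049}{31510} - \left(94349 + 179883\right) = \frac{6696049}{31510} - 274232 = - \frac{8634354271}{31510}$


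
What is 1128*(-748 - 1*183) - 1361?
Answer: -1051529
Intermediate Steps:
1128*(-748 - 1*183) - 1361 = 1128*(-748 - 183) - 1361 = 1128*(-931) - 1361 = -1050168 - 1361 = -1051529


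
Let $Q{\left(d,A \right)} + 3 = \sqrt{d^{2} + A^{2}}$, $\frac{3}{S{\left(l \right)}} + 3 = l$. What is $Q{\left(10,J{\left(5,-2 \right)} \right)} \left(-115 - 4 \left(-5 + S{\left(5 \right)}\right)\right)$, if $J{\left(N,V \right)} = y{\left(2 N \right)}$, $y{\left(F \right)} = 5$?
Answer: $303 - 505 \sqrt{5} \approx -826.21$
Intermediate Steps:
$J{\left(N,V \right)} = 5$
$S{\left(l \right)} = \frac{3}{-3 + l}$
$Q{\left(d,A \right)} = -3 + \sqrt{A^{2} + d^{2}}$ ($Q{\left(d,A \right)} = -3 + \sqrt{d^{2} + A^{2}} = -3 + \sqrt{A^{2} + d^{2}}$)
$Q{\left(10,J{\left(5,-2 \right)} \right)} \left(-115 - 4 \left(-5 + S{\left(5 \right)}\right)\right) = \left(-3 + \sqrt{5^{2} + 10^{2}}\right) \left(-115 - 4 \left(-5 + \frac{3}{-3 + 5}\right)\right) = \left(-3 + \sqrt{25 + 100}\right) \left(-115 - 4 \left(-5 + \frac{3}{2}\right)\right) = \left(-3 + \sqrt{125}\right) \left(-115 - 4 \left(-5 + 3 \cdot \frac{1}{2}\right)\right) = \left(-3 + 5 \sqrt{5}\right) \left(-115 - 4 \left(-5 + \frac{3}{2}\right)\right) = \left(-3 + 5 \sqrt{5}\right) \left(-115 - -14\right) = \left(-3 + 5 \sqrt{5}\right) \left(-115 + 14\right) = \left(-3 + 5 \sqrt{5}\right) \left(-101\right) = 303 - 505 \sqrt{5}$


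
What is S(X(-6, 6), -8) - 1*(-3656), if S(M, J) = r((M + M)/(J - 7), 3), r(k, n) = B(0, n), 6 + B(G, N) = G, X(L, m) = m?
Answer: 3650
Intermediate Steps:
B(G, N) = -6 + G
r(k, n) = -6 (r(k, n) = -6 + 0 = -6)
S(M, J) = -6
S(X(-6, 6), -8) - 1*(-3656) = -6 - 1*(-3656) = -6 + 3656 = 3650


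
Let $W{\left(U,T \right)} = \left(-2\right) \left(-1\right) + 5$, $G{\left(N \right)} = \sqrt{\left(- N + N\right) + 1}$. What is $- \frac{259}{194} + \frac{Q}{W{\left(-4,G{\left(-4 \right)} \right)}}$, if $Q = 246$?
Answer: $\frac{45911}{1358} \approx 33.808$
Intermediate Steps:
$G{\left(N \right)} = 1$ ($G{\left(N \right)} = \sqrt{0 + 1} = \sqrt{1} = 1$)
$W{\left(U,T \right)} = 7$ ($W{\left(U,T \right)} = 2 + 5 = 7$)
$- \frac{259}{194} + \frac{Q}{W{\left(-4,G{\left(-4 \right)} \right)}} = - \frac{259}{194} + \frac{246}{7} = \frac{45911}{1358}$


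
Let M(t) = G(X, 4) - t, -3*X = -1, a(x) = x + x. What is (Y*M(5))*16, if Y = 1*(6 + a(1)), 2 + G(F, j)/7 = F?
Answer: -6400/3 ≈ -2133.3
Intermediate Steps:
a(x) = 2*x
X = 1/3 (X = -1/3*(-1) = 1/3 ≈ 0.33333)
G(F, j) = -14 + 7*F
M(t) = -35/3 - t (M(t) = (-14 + 7*(1/3)) - t = (-14 + 7/3) - t = -35/3 - t)
Y = 8 (Y = 1*(6 + 2*1) = 1*(6 + 2) = 1*8 = 8)
(Y*M(5))*16 = (8*(-35/3 - 1*5))*16 = (8*(-35/3 - 5))*16 = (8*(-50/3))*16 = -400/3*16 = -6400/3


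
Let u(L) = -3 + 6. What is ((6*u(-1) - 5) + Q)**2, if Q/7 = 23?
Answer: 30276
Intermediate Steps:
Q = 161 (Q = 7*23 = 161)
u(L) = 3
((6*u(-1) - 5) + Q)**2 = ((6*3 - 5) + 161)**2 = ((18 - 5) + 161)**2 = (13 + 161)**2 = 174**2 = 30276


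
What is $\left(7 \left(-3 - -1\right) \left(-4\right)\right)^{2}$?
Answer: $3136$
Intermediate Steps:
$\left(7 \left(-3 - -1\right) \left(-4\right)\right)^{2} = \left(7 \left(-3 + 1\right) \left(-4\right)\right)^{2} = \left(7 \left(-2\right) \left(-4\right)\right)^{2} = \left(\left(-14\right) \left(-4\right)\right)^{2} = 56^{2} = 3136$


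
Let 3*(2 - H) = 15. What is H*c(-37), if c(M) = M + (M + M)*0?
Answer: 111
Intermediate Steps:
H = -3 (H = 2 - ⅓*15 = 2 - 5 = -3)
c(M) = M (c(M) = M + (2*M)*0 = M + 0 = M)
H*c(-37) = -3*(-37) = 111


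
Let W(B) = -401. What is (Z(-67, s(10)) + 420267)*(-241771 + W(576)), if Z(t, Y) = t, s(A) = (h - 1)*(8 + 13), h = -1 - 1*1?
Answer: -101760674400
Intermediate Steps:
h = -2 (h = -1 - 1 = -2)
s(A) = -63 (s(A) = (-2 - 1)*(8 + 13) = -3*21 = -63)
(Z(-67, s(10)) + 420267)*(-241771 + W(576)) = (-67 + 420267)*(-241771 - 401) = 420200*(-242172) = -101760674400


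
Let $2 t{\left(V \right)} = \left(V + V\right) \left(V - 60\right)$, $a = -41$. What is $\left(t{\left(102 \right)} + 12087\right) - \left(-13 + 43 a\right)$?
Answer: $18147$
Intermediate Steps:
$t{\left(V \right)} = V \left(-60 + V\right)$ ($t{\left(V \right)} = \frac{\left(V + V\right) \left(V - 60\right)}{2} = \frac{2 V \left(-60 + V\right)}{2} = V \left(-60 + V\right)$)
$\left(t{\left(102 \right)} + 12087\right) - \left(-13 + 43 a\right) = \left(102 \left(-60 + 102\right) + 12087\right) + \left(13 - -1763\right) = \left(102 \cdot 42 + 12087\right) + \left(13 + 1763\right) = \left(4284 + 12087\right) + 1776 = 16371 + 1776 = 18147$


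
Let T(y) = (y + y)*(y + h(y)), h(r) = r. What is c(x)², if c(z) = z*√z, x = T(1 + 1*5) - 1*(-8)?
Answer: 3511808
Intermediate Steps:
T(y) = 4*y² (T(y) = (y + y)*(y + y) = (2*y)*(2*y) = 4*y²)
x = 152 (x = 4*(1 + 1*5)² - 1*(-8) = 4*(1 + 5)² + 8 = 4*6² + 8 = 4*36 + 8 = 144 + 8 = 152)
c(z) = z^(3/2)
c(x)² = (152^(3/2))² = (304*√38)² = 3511808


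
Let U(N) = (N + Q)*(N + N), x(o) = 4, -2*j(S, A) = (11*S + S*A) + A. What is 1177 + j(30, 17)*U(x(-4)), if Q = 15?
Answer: -63955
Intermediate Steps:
j(S, A) = -11*S/2 - A/2 - A*S/2 (j(S, A) = -((11*S + S*A) + A)/2 = -((11*S + A*S) + A)/2 = -(A + 11*S + A*S)/2 = -11*S/2 - A/2 - A*S/2)
U(N) = 2*N*(15 + N) (U(N) = (N + 15)*(N + N) = (15 + N)*(2*N) = 2*N*(15 + N))
1177 + j(30, 17)*U(x(-4)) = 1177 + (-11/2*30 - 1/2*17 - 1/2*17*30)*(2*4*(15 + 4)) = 1177 + (-165 - 17/2 - 255)*(2*4*19) = 1177 - 857/2*152 = 1177 - 65132 = -63955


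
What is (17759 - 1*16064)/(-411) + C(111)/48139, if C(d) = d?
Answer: -27183328/6595043 ≈ -4.1218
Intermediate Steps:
(17759 - 1*16064)/(-411) + C(111)/48139 = (17759 - 1*16064)/(-411) + 111/48139 = (17759 - 16064)*(-1/411) + 111*(1/48139) = 1695*(-1/411) + 111/48139 = -565/137 + 111/48139 = -27183328/6595043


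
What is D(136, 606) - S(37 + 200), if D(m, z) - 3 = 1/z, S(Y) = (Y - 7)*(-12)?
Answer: 1674379/606 ≈ 2763.0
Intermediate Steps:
S(Y) = 84 - 12*Y (S(Y) = (-7 + Y)*(-12) = 84 - 12*Y)
D(m, z) = 3 + 1/z
D(136, 606) - S(37 + 200) = (3 + 1/606) - (84 - 12*(37 + 200)) = (3 + 1/606) - (84 - 12*237) = 1819/606 - (84 - 2844) = 1819/606 - 1*(-2760) = 1819/606 + 2760 = 1674379/606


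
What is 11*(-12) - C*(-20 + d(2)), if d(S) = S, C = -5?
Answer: -222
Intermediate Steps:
11*(-12) - C*(-20 + d(2)) = 11*(-12) - (-5)*(-20 + 2) = -132 - (-5)*(-18) = -132 - 1*90 = -132 - 90 = -222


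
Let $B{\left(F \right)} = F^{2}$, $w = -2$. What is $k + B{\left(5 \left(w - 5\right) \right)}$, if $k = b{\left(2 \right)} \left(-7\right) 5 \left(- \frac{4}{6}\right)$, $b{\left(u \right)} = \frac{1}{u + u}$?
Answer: $\frac{7385}{6} \approx 1230.8$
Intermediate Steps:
$b{\left(u \right)} = \frac{1}{2 u}$
$k = \frac{35}{6}$ ($k = \frac{1}{2 \cdot 2} \left(-7\right) 5 \left(- \frac{4}{6}\right) = \frac{1}{2} \cdot \frac{1}{2} \left(-7\right) 5 \left(\left(-4\right) \frac{1}{6}\right) = \frac{1}{4} \left(-7\right) 5 \left(- \frac{2}{3}\right) = \left(- \frac{7}{4}\right) \left(- \frac{10}{3}\right) = \frac{35}{6} \approx 5.8333$)
$k + B{\left(5 \left(w - 5\right) \right)} = \frac{35}{6} + \left(5 \left(-2 - 5\right)\right)^{2} = \frac{35}{6} + \left(5 \left(-7\right)\right)^{2} = \frac{35}{6} + \left(-35\right)^{2} = \frac{35}{6} + 1225 = \frac{7385}{6}$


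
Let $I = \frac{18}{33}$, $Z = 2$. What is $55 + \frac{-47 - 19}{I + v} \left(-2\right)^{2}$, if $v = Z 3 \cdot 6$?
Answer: $\frac{3201}{67} \approx 47.776$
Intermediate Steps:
$I = \frac{6}{11}$ ($I = 18 \cdot \frac{1}{33} = \frac{6}{11} \approx 0.54545$)
$v = 36$ ($v = 2 \cdot 3 \cdot 6 = 6 \cdot 6 = 36$)
$55 + \frac{-47 - 19}{I + v} \left(-2\right)^{2} = 55 + \frac{-47 - 19}{\frac{6}{11} + 36} \left(-2\right)^{2} = 55 + - \frac{66}{\frac{402}{11}} \cdot 4 = 55 + \left(-66\right) \frac{11}{402} \cdot 4 = 55 - \frac{484}{67} = \frac{3201}{67}$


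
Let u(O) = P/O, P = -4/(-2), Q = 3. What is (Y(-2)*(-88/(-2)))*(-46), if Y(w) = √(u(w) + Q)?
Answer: -2024*√2 ≈ -2862.4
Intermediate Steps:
P = 2 (P = -4*(-½) = 2)
u(O) = 2/O
Y(w) = √(3 + 2/w) (Y(w) = √(2/w + 3) = √(3 + 2/w))
(Y(-2)*(-88/(-2)))*(-46) = (√(3 + 2/(-2))*(-88/(-2)))*(-46) = (√(3 + 2*(-½))*(-88*(-½)))*(-46) = (√(3 - 1)*44)*(-46) = (√2*44)*(-46) = (44*√2)*(-46) = -2024*√2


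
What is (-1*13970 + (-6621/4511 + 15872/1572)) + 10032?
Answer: -6966079379/1772823 ≈ -3929.4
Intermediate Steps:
(-1*13970 + (-6621/4511 + 15872/1572)) + 10032 = (-13970 + (-6621*1/4511 + 15872*(1/1572))) + 10032 = (-13970 + (-6621/4511 + 3968/393)) + 10032 = (-13970 + 15297595/1772823) + 10032 = -24751039715/1772823 + 10032 = -6966079379/1772823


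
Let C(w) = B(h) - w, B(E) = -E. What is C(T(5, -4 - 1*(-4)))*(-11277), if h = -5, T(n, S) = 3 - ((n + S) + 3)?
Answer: -112770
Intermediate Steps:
T(n, S) = -S - n (T(n, S) = 3 - ((S + n) + 3) = 3 - (3 + S + n) = 3 + (-3 - S - n) = -S - n)
C(w) = 5 - w (C(w) = -1*(-5) - w = 5 - w)
C(T(5, -4 - 1*(-4)))*(-11277) = (5 - (-(-4 - 1*(-4)) - 1*5))*(-11277) = (5 - (-(-4 + 4) - 5))*(-11277) = (5 - (-1*0 - 5))*(-11277) = (5 - (0 - 5))*(-11277) = (5 - 1*(-5))*(-11277) = (5 + 5)*(-11277) = 10*(-11277) = -112770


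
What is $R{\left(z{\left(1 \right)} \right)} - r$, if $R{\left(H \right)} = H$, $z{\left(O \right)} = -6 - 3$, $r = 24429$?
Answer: $-24438$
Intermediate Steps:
$z{\left(O \right)} = -9$
$R{\left(z{\left(1 \right)} \right)} - r = -9 - 24429 = -24438$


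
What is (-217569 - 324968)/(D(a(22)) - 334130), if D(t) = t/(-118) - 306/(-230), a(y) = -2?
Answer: 3681113545/2267062908 ≈ 1.6237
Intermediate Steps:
D(t) = 153/115 - t/118 (D(t) = t*(-1/118) - 306*(-1/230) = -t/118 + 153/115 = 153/115 - t/118)
(-217569 - 324968)/(D(a(22)) - 334130) = (-217569 - 324968)/((153/115 - 1/118*(-2)) - 334130) = -542537/((153/115 + 1/59) - 334130) = -542537/(9142/6785 - 334130) = -542537/(-2267062908/6785) = -542537*(-6785/2267062908) = 3681113545/2267062908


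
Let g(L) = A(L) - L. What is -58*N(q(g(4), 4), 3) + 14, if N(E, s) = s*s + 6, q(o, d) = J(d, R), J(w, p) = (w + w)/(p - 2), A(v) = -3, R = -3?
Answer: -856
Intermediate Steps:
g(L) = -3 - L
J(w, p) = 2*w/(-2 + p) (J(w, p) = (2*w)/(-2 + p) = 2*w/(-2 + p))
q(o, d) = -2*d/5 (q(o, d) = 2*d/(-2 - 3) = 2*d/(-5) = 2*d*(-⅕) = -2*d/5)
N(E, s) = 6 + s² (N(E, s) = s² + 6 = 6 + s²)
-58*N(q(g(4), 4), 3) + 14 = -58*(6 + 3²) + 14 = -58*(6 + 9) + 14 = -58*15 + 14 = -870 + 14 = -856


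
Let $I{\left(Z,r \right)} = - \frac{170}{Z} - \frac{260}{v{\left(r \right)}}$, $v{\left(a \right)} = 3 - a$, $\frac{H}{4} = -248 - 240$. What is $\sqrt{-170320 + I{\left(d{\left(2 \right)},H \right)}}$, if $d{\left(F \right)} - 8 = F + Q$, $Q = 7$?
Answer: $\frac{3 i \sqrt{2893360118}}{391} \approx 412.71 i$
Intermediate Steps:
$H = -1952$ ($H = 4 \left(-248 - 240\right) = 4 \left(-488\right) = -1952$)
$d{\left(F \right)} = 15 + F$ ($d{\left(F \right)} = 8 + \left(F + 7\right) = 8 + \left(7 + F\right) = 15 + F$)
$I{\left(Z,r \right)} = - \frac{260}{3 - r} - \frac{170}{Z}$ ($I{\left(Z,r \right)} = - \frac{170}{Z} - \frac{260}{3 - r} = - \frac{260}{3 - r} - \frac{170}{Z}$)
$\sqrt{-170320 + I{\left(d{\left(2 \right)},H \right)}} = \sqrt{-170320 + \left(- \frac{170}{15 + 2} + \frac{260}{-3 - 1952}\right)} = \sqrt{-170320 + \left(- \frac{170}{17} + \frac{260}{-1955}\right)} = \sqrt{-170320 + \left(\left(-170\right) \frac{1}{17} + 260 \left(- \frac{1}{1955}\right)\right)} = \sqrt{-170320 - \frac{3962}{391}} = \sqrt{- \frac{66599082}{391}} = \frac{3 i \sqrt{2893360118}}{391}$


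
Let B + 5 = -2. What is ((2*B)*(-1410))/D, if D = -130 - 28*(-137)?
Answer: 9870/1853 ≈ 5.3265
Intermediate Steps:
B = -7 (B = -5 - 2 = -7)
D = 3706 (D = -130 + 3836 = 3706)
((2*B)*(-1410))/D = ((2*(-7))*(-1410))/3706 = -14*(-1410)*(1/3706) = 19740*(1/3706) = 9870/1853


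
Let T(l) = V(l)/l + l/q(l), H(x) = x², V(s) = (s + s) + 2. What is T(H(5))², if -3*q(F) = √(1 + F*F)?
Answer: 5208329/391250 - 156*√626/313 ≈ 0.84200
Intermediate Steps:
q(F) = -√(1 + F²)/3 (q(F) = -√(1 + F*F)/3 = -√(1 + F²)/3)
V(s) = 2 + 2*s (V(s) = 2*s + 2 = 2 + 2*s)
T(l) = (2 + 2*l)/l - 3*l/√(1 + l²) (T(l) = (2 + 2*l)/l + l/((-√(1 + l²)/3)) = (2 + 2*l)/l + l*(-3/√(1 + l²)) = (2 + 2*l)/l - 3*l/√(1 + l²))
T(H(5))² = (2 + 2/(5²) - 3*5²/√(1 + (5²)²))² = (2 + 2/25 - 3*25/√(1 + 25²))² = (2 + 2*(1/25) - 3*25/√(1 + 625))² = (2 + 2/25 - 3*25/√626)² = (2 + 2/25 - 3*25*√626/626)² = (2 + 2/25 - 75*√626/626)² = (52/25 - 75*√626/626)²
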